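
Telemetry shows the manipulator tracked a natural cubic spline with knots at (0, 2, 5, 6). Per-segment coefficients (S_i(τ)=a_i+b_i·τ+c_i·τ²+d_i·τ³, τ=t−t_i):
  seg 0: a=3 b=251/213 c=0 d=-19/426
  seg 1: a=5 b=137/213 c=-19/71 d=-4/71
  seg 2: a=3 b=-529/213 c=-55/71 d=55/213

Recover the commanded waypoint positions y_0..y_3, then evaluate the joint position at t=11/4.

y_0 = S_0(0) = a_0 = 3
y_1 = S_1(0) = a_1 = 5
y_2 = S_2(0) = a_2 = 3
y_3 = S_2(1) = 0
t_q=11/4 is in segment 1 (τ=3/4); S_1(τ)=3015/568

y_0=3 y_1=5 y_2=3 y_3=0
S(11/4) = 3015/568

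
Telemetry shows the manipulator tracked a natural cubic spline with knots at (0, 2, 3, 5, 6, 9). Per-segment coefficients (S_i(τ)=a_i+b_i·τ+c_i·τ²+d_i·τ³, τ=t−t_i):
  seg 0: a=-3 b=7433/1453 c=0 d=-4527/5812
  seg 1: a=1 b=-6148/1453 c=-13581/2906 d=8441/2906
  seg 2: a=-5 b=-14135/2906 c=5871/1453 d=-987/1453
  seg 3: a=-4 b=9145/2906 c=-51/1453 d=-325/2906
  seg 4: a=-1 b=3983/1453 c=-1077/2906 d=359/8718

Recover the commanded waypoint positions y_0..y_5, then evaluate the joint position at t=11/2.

y_0=-3 y_1=1 y_2=-5 y_3=-4 y_4=-1 y_5=5
S(11/2) = -56941/23248

y_0 = S_0(0) = a_0 = -3
y_1 = S_1(0) = a_1 = 1
y_2 = S_2(0) = a_2 = -5
y_3 = S_3(0) = a_3 = -4
y_4 = S_4(0) = a_4 = -1
y_5 = S_4(3) = 5
t_q=11/2 is in segment 3 (τ=1/2); S_3(τ)=-56941/23248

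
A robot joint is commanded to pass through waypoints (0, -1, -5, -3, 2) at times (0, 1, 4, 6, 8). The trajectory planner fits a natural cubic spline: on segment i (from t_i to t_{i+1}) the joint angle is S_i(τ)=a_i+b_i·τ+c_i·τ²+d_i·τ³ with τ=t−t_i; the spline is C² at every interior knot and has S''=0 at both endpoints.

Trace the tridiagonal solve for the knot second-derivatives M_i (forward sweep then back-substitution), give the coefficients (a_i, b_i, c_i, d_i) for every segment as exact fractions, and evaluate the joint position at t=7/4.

  seg 0: a=0 b=-1391/1608 c=0 d=-217/1608
  seg 1: a=-1 b=-1021/804 c=-217/536 d=617/4824
  seg 2: a=-5 b=-395/1608 c=50/67 d=-397/6432
  seg 3: a=-3 b=1607/804 c=403/1072 d=-403/6432
S(7/4) = -72937/34304

Δ: Δ0=-1, Δ1=-4/3, Δ2=1, Δ3=5/2
row 1: diag=8, rhs=-2; c'=3/8, d'=-1/4
row 2: denom=10−3·3/8=71/8; d'=(14−3·-1/4)/(71/8)=118/71
row 3: denom=8−2·16/71=536/71; d'=(9−2·118/71)/(536/71)=403/536
back: M3=403/536
back: M2=118/71−16/71·403/536=100/67
back: M1=-1/4−3/8·100/67=-217/268
M: M0=0, M1=-217/268, M2=100/67, M3=403/536, M4=0
seg 0: a=0, c=M0/2=0, d=(M1−M0)/(6·1)=-217/1608, b=Δ0−h0·(2M0+M1)/6=-1391/1608
seg 1: a=-1, c=M1/2=-217/536, d=(M2−M1)/(6·3)=617/4824, b=Δ1−h1·(2M1+M2)/6=-1021/804
seg 2: a=-5, c=M2/2=50/67, d=(M3−M2)/(6·2)=-397/6432, b=Δ2−h2·(2M2+M3)/6=-395/1608
seg 3: a=-3, c=M3/2=403/1072, d=(M4−M3)/(6·2)=-403/6432, b=Δ3−h3·(2M3+M4)/6=1607/804
t_q=7/4 → seg 1, τ=3/4; S=-1+-1021/804·τ+-217/536·τ²+617/4824·τ³=-72937/34304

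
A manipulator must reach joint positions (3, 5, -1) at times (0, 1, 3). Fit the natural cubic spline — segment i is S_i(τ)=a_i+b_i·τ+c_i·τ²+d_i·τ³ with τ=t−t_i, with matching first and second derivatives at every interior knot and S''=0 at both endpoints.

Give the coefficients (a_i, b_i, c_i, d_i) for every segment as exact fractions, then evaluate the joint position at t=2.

  seg 0: a=3 b=17/6 c=0 d=-5/6
  seg 1: a=5 b=1/3 c=-5/2 d=5/12
S(2) = 13/4

Δ: Δ0=2, Δ1=-3
row 1: diag=6, rhs=-30; c'=1/3, d'=-5
back: M1=-5
M: M0=0, M1=-5, M2=0
seg 0: a=3, c=M0/2=0, d=(M1−M0)/(6·1)=-5/6, b=Δ0−h0·(2M0+M1)/6=17/6
seg 1: a=5, c=M1/2=-5/2, d=(M2−M1)/(6·2)=5/12, b=Δ1−h1·(2M1+M2)/6=1/3
t_q=2 → seg 1, τ=1; S=5+1/3·τ+-5/2·τ²+5/12·τ³=13/4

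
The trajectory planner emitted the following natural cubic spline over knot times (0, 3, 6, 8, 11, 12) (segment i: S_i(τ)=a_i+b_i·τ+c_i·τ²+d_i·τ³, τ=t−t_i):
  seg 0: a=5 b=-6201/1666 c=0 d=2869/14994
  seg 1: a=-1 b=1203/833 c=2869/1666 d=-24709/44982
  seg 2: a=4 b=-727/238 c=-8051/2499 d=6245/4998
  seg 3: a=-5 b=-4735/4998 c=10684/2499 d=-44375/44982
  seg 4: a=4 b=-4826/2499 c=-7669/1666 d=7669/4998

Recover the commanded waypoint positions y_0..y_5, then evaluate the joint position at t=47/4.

y_0 = S_0(0) = a_0 = 5
y_1 = S_1(0) = a_1 = -1
y_2 = S_2(0) = a_2 = 4
y_3 = S_3(0) = a_3 = -5
y_4 = S_4(0) = a_4 = 4
y_5 = S_4(1) = -1
t_q=47/4 is in segment 4 (τ=3/4); S_4(τ)=65001/106624

y_0=5 y_1=-1 y_2=4 y_3=-5 y_4=4 y_5=-1
S(47/4) = 65001/106624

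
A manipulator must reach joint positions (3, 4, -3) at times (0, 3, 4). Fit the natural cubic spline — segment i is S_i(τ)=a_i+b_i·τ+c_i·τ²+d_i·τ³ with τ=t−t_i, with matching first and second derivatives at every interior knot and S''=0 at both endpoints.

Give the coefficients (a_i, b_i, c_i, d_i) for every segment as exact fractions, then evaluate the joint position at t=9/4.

Δ: Δ0=1/3, Δ1=-7
row 1: diag=8, rhs=-44; c'=1/8, d'=-11/2
back: M1=-11/2
M: M0=0, M1=-11/2, M2=0
seg 0: a=3, c=M0/2=0, d=(M1−M0)/(6·3)=-11/36, b=Δ0−h0·(2M0+M1)/6=37/12
seg 1: a=4, c=M1/2=-11/4, d=(M2−M1)/(6·1)=11/12, b=Δ1−h1·(2M1+M2)/6=-31/6
t_q=9/4 → seg 0, τ=9/4; S=3+37/12·τ+0·τ²+-11/36·τ³=1653/256

  seg 0: a=3 b=37/12 c=0 d=-11/36
  seg 1: a=4 b=-31/6 c=-11/4 d=11/12
S(9/4) = 1653/256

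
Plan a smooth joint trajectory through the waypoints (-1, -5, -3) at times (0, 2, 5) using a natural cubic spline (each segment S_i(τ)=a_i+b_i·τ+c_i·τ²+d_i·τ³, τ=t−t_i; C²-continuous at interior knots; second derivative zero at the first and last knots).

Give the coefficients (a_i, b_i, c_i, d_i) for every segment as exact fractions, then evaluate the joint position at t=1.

Δ: Δ0=-2, Δ1=2/3
row 1: diag=10, rhs=16; c'=3/10, d'=8/5
back: M1=8/5
M: M0=0, M1=8/5, M2=0
seg 0: a=-1, c=M0/2=0, d=(M1−M0)/(6·2)=2/15, b=Δ0−h0·(2M0+M1)/6=-38/15
seg 1: a=-5, c=M1/2=4/5, d=(M2−M1)/(6·3)=-4/45, b=Δ1−h1·(2M1+M2)/6=-14/15
t_q=1 → seg 0, τ=1; S=-1+-38/15·τ+0·τ²+2/15·τ³=-17/5

  seg 0: a=-1 b=-38/15 c=0 d=2/15
  seg 1: a=-5 b=-14/15 c=4/5 d=-4/45
S(1) = -17/5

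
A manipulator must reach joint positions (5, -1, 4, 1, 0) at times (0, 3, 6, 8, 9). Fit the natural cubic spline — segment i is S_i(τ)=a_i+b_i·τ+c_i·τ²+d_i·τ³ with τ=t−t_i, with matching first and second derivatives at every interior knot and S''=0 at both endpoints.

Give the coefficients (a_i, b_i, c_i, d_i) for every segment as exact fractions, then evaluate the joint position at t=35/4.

Δ: Δ0=-2, Δ1=5/3, Δ2=-3/2, Δ3=-1
row 1: diag=12, rhs=22; c'=1/4, d'=11/6
row 2: denom=10−3·1/4=37/4; d'=(-19−3·11/6)/(37/4)=-98/37
row 3: denom=6−2·8/37=206/37; d'=(3−2·-98/37)/(206/37)=307/206
back: M3=307/206
back: M2=-98/37−8/37·307/206=-306/103
back: M1=11/6−1/4·-306/103=796/309
M: M0=0, M1=796/309, M2=-306/103, M3=307/206, M4=0
seg 0: a=5, c=M0/2=0, d=(M1−M0)/(6·3)=398/2781, b=Δ0−h0·(2M0+M1)/6=-1016/309
seg 1: a=-1, c=M1/2=398/309, d=(M2−M1)/(6·3)=-857/2781, b=Δ1−h1·(2M1+M2)/6=178/309
seg 2: a=4, c=M2/2=-153/103, d=(M3−M2)/(6·2)=919/2472, b=Δ2−h2·(2M2+M3)/6=-5/309
seg 3: a=1, c=M3/2=307/412, d=(M4−M3)/(6·1)=-307/1236, b=Δ3−h3·(2M3+M4)/6=-925/618
t_q=35/4 → seg 3, τ=3/4; S=1+-925/618·τ+307/412·τ²+-307/1236·τ³=5057/26368

  seg 0: a=5 b=-1016/309 c=0 d=398/2781
  seg 1: a=-1 b=178/309 c=398/309 d=-857/2781
  seg 2: a=4 b=-5/309 c=-153/103 d=919/2472
  seg 3: a=1 b=-925/618 c=307/412 d=-307/1236
S(35/4) = 5057/26368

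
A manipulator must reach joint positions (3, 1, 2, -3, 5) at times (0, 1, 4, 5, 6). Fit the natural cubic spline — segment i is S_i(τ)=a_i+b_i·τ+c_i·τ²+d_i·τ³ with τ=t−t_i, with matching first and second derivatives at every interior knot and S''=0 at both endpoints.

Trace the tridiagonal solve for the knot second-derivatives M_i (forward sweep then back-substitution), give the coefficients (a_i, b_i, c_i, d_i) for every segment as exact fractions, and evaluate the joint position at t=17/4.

Δ: Δ0=-2, Δ1=1/3, Δ2=-5, Δ3=8
row 1: diag=8, rhs=14; c'=3/8, d'=7/4
row 2: denom=8−3·3/8=55/8; d'=(-32−3·7/4)/(55/8)=-298/55
row 3: denom=4−1·8/55=212/55; d'=(78−1·-298/55)/(212/55)=1147/53
back: M3=1147/53
back: M2=-298/55−8/55·1147/53=-454/53
back: M1=7/4−3/8·-454/53=263/53
M: M0=0, M1=263/53, M2=-454/53, M3=1147/53, M4=0
seg 0: a=3, c=M0/2=0, d=(M1−M0)/(6·1)=263/318, b=Δ0−h0·(2M0+M1)/6=-899/318
seg 1: a=1, c=M1/2=263/106, d=(M2−M1)/(6·3)=-239/318, b=Δ1−h1·(2M1+M2)/6=-55/159
seg 2: a=2, c=M2/2=-227/53, d=(M3−M2)/(6·1)=1601/318, b=Δ2−h2·(2M2+M3)/6=-1829/318
seg 3: a=-3, c=M3/2=1147/106, d=(M4−M3)/(6·1)=-1147/318, b=Δ3−h3·(2M3+M4)/6=125/159
t_q=17/4 → seg 2, τ=1/4; S=2+-1829/318·τ+-227/53·τ²+1601/318·τ³=2531/6784

  seg 0: a=3 b=-899/318 c=0 d=263/318
  seg 1: a=1 b=-55/159 c=263/106 d=-239/318
  seg 2: a=2 b=-1829/318 c=-227/53 d=1601/318
  seg 3: a=-3 b=125/159 c=1147/106 d=-1147/318
S(17/4) = 2531/6784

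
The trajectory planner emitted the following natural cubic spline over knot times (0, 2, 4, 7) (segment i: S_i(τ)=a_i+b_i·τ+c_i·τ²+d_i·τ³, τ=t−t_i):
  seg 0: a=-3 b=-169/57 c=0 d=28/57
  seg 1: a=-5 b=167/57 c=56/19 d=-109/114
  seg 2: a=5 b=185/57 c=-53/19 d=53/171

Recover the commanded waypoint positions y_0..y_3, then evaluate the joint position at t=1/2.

y_0=-3 y_1=-5 y_2=5 y_3=-2
S(1/2) = -84/19

y_0 = S_0(0) = a_0 = -3
y_1 = S_1(0) = a_1 = -5
y_2 = S_2(0) = a_2 = 5
y_3 = S_2(3) = -2
t_q=1/2 is in segment 0 (τ=1/2); S_0(τ)=-84/19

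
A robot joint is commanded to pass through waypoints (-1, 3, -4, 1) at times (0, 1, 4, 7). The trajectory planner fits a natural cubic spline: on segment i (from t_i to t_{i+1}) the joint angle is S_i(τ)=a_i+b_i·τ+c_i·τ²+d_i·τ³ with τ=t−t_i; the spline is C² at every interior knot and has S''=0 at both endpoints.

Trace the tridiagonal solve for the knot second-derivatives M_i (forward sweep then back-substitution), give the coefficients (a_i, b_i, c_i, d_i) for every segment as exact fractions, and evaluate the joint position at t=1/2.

Δ: Δ0=4, Δ1=-7/3, Δ2=5/3
row 1: diag=8, rhs=-38; c'=3/8, d'=-19/4
row 2: denom=12−3·3/8=87/8; d'=(24−3·-19/4)/(87/8)=102/29
back: M2=102/29
back: M1=-19/4−3/8·102/29=-176/29
M: M0=0, M1=-176/29, M2=102/29, M3=0
seg 0: a=-1, c=M0/2=0, d=(M1−M0)/(6·1)=-88/87, b=Δ0−h0·(2M0+M1)/6=436/87
seg 1: a=3, c=M1/2=-88/29, d=(M2−M1)/(6·3)=139/261, b=Δ1−h1·(2M1+M2)/6=172/87
seg 2: a=-4, c=M2/2=51/29, d=(M3−M2)/(6·3)=-17/87, b=Δ2−h2·(2M2+M3)/6=-161/87
t_q=1/2 → seg 0, τ=1/2; S=-1+436/87·τ+0·τ²+-88/87·τ³=40/29

  seg 0: a=-1 b=436/87 c=0 d=-88/87
  seg 1: a=3 b=172/87 c=-88/29 d=139/261
  seg 2: a=-4 b=-161/87 c=51/29 d=-17/87
S(1/2) = 40/29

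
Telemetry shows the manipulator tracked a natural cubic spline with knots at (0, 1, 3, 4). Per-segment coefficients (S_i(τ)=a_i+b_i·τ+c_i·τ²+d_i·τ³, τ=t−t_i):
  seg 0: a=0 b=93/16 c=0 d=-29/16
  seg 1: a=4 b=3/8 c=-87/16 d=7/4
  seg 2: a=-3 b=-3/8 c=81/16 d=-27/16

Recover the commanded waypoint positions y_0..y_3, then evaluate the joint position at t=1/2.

y_0 = S_0(0) = a_0 = 0
y_1 = S_1(0) = a_1 = 4
y_2 = S_2(0) = a_2 = -3
y_3 = S_2(1) = 0
t_q=1/2 is in segment 0 (τ=1/2); S_0(τ)=343/128

y_0=0 y_1=4 y_2=-3 y_3=0
S(1/2) = 343/128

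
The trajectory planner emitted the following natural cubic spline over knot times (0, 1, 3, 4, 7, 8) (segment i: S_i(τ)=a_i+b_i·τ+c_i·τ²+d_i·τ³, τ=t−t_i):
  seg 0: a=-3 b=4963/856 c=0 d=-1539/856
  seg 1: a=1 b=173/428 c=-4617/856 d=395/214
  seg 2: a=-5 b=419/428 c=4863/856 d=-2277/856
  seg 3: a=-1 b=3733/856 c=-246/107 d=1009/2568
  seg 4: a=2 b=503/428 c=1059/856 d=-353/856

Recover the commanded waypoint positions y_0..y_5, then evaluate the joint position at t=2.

y_0 = S_0(0) = a_0 = -3
y_1 = S_1(0) = a_1 = 1
y_2 = S_2(0) = a_2 = -5
y_3 = S_3(0) = a_3 = -1
y_4 = S_4(0) = a_4 = 2
y_5 = S_4(1) = 4
t_q=2 is in segment 1 (τ=1); S_1(τ)=-1835/856

y_0=-3 y_1=1 y_2=-5 y_3=-1 y_4=2 y_5=4
S(2) = -1835/856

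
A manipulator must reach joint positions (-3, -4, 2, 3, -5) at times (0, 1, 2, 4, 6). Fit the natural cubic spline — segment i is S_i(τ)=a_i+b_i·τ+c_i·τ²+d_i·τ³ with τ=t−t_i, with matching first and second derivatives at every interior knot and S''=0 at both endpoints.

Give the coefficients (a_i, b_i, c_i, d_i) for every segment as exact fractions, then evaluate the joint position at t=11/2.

  seg 0: a=-3 b=-73/24 c=0 d=49/24
  seg 1: a=-4 b=37/12 c=49/8 d=-77/24
  seg 2: a=2 b=137/24 c=-7/2 d=43/96
  seg 3: a=3 b=-35/12 c=-13/16 d=13/96
S(11/2) = -703/256

Δ: Δ0=-1, Δ1=6, Δ2=1/2, Δ3=-4
row 1: diag=4, rhs=42; c'=1/4, d'=21/2
row 2: denom=6−1·1/4=23/4; d'=(-33−1·21/2)/(23/4)=-174/23
row 3: denom=8−2·8/23=168/23; d'=(-27−2·-174/23)/(168/23)=-13/8
back: M3=-13/8
back: M2=-174/23−8/23·-13/8=-7
back: M1=21/2−1/4·-7=49/4
M: M0=0, M1=49/4, M2=-7, M3=-13/8, M4=0
seg 0: a=-3, c=M0/2=0, d=(M1−M0)/(6·1)=49/24, b=Δ0−h0·(2M0+M1)/6=-73/24
seg 1: a=-4, c=M1/2=49/8, d=(M2−M1)/(6·1)=-77/24, b=Δ1−h1·(2M1+M2)/6=37/12
seg 2: a=2, c=M2/2=-7/2, d=(M3−M2)/(6·2)=43/96, b=Δ2−h2·(2M2+M3)/6=137/24
seg 3: a=3, c=M3/2=-13/16, d=(M4−M3)/(6·2)=13/96, b=Δ3−h3·(2M3+M4)/6=-35/12
t_q=11/2 → seg 3, τ=3/2; S=3+-35/12·τ+-13/16·τ²+13/96·τ³=-703/256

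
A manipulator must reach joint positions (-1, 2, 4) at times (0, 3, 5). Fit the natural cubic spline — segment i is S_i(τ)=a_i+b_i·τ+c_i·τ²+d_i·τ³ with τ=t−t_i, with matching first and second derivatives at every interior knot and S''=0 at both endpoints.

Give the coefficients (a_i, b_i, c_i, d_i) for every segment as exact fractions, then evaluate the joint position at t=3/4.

Δ: Δ0=1, Δ1=1
row 1: diag=10, rhs=0; c'=1/5, d'=0
back: M1=0
M: M0=0, M1=0, M2=0
seg 0: a=-1, c=M0/2=0, d=(M1−M0)/(6·3)=0, b=Δ0−h0·(2M0+M1)/6=1
seg 1: a=2, c=M1/2=0, d=(M2−M1)/(6·2)=0, b=Δ1−h1·(2M1+M2)/6=1
t_q=3/4 → seg 0, τ=3/4; S=-1+1·τ+0·τ²+0·τ³=-1/4

  seg 0: a=-1 b=1 c=0 d=0
  seg 1: a=2 b=1 c=0 d=0
S(3/4) = -1/4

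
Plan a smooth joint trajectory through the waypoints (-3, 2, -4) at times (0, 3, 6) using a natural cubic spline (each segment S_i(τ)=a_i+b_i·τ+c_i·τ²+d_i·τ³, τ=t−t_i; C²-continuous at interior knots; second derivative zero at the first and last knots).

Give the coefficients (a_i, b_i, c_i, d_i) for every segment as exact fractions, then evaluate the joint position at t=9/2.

  seg 0: a=-3 b=31/12 c=0 d=-11/108
  seg 1: a=2 b=-1/6 c=-11/12 d=11/108
S(9/2) = 1/32

Δ: Δ0=5/3, Δ1=-2
row 1: diag=12, rhs=-22; c'=1/4, d'=-11/6
back: M1=-11/6
M: M0=0, M1=-11/6, M2=0
seg 0: a=-3, c=M0/2=0, d=(M1−M0)/(6·3)=-11/108, b=Δ0−h0·(2M0+M1)/6=31/12
seg 1: a=2, c=M1/2=-11/12, d=(M2−M1)/(6·3)=11/108, b=Δ1−h1·(2M1+M2)/6=-1/6
t_q=9/2 → seg 1, τ=3/2; S=2+-1/6·τ+-11/12·τ²+11/108·τ³=1/32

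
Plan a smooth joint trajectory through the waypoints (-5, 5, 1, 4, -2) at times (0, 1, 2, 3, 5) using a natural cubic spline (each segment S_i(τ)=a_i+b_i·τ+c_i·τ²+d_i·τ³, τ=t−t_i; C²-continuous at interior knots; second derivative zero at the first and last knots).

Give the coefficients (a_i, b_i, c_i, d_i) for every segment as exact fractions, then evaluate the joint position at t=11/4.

  seg 0: a=-5 b=615/43 c=0 d=-185/43
  seg 1: a=5 b=60/43 c=-555/43 d=323/43
  seg 2: a=1 b=-81/43 c=414/43 d=-204/43
  seg 3: a=4 b=135/43 c=-198/43 d=33/43
S(11/4) = 2065/688

Δ: Δ0=10, Δ1=-4, Δ2=3, Δ3=-3
row 1: diag=4, rhs=-84; c'=1/4, d'=-21
row 2: denom=4−1·1/4=15/4; d'=(42−1·-21)/(15/4)=84/5
row 3: denom=6−1·4/15=86/15; d'=(-36−1·84/5)/(86/15)=-396/43
back: M3=-396/43
back: M2=84/5−4/15·-396/43=828/43
back: M1=-21−1/4·828/43=-1110/43
M: M0=0, M1=-1110/43, M2=828/43, M3=-396/43, M4=0
seg 0: a=-5, c=M0/2=0, d=(M1−M0)/(6·1)=-185/43, b=Δ0−h0·(2M0+M1)/6=615/43
seg 1: a=5, c=M1/2=-555/43, d=(M2−M1)/(6·1)=323/43, b=Δ1−h1·(2M1+M2)/6=60/43
seg 2: a=1, c=M2/2=414/43, d=(M3−M2)/(6·1)=-204/43, b=Δ2−h2·(2M2+M3)/6=-81/43
seg 3: a=4, c=M3/2=-198/43, d=(M4−M3)/(6·2)=33/43, b=Δ3−h3·(2M3+M4)/6=135/43
t_q=11/4 → seg 2, τ=3/4; S=1+-81/43·τ+414/43·τ²+-204/43·τ³=2065/688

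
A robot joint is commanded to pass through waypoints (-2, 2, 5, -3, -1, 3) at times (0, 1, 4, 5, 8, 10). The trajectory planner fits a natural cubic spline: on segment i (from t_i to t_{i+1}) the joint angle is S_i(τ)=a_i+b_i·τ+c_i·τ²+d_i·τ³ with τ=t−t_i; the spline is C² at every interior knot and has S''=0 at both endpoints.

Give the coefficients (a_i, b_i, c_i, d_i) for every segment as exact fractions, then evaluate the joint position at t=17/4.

  seg 0: a=-2 b=14809/3825 c=0 d=491/3825
  seg 1: a=2 b=16282/3825 c=491/1275 d=-16876/34425
  seg 2: a=5 b=-25508/3825 c=-15403/3825 d=3437/1275
  seg 3: a=-3 b=-1493/225 c=3106/765 d=-18659/34425
  seg 4: a=-1 b=11822/3825 c=-1043/1275 d=1043/7650
S(17/4) = 254857/81600

Δ: Δ0=4, Δ1=1, Δ2=-8, Δ3=2/3, Δ4=2
row 1: diag=8, rhs=-18; c'=3/8, d'=-9/4
row 2: denom=8−3·3/8=55/8; d'=(-54−3·-9/4)/(55/8)=-378/55
row 3: denom=8−1·8/55=432/55; d'=(52−1·-378/55)/(432/55)=1619/216
row 4: denom=10−3·55/144=425/48; d'=(8−3·1619/216)/(425/48)=-2086/1275
back: M4=-2086/1275
back: M3=1619/216−55/144·-2086/1275=6212/765
back: M2=-378/55−8/55·6212/765=-30806/3825
back: M1=-9/4−3/8·-30806/3825=982/1275
M: M0=0, M1=982/1275, M2=-30806/3825, M3=6212/765, M4=-2086/1275, M5=0
seg 0: a=-2, c=M0/2=0, d=(M1−M0)/(6·1)=491/3825, b=Δ0−h0·(2M0+M1)/6=14809/3825
seg 1: a=2, c=M1/2=491/1275, d=(M2−M1)/(6·3)=-16876/34425, b=Δ1−h1·(2M1+M2)/6=16282/3825
seg 2: a=5, c=M2/2=-15403/3825, d=(M3−M2)/(6·1)=3437/1275, b=Δ2−h2·(2M2+M3)/6=-25508/3825
seg 3: a=-3, c=M3/2=3106/765, d=(M4−M3)/(6·3)=-18659/34425, b=Δ3−h3·(2M3+M4)/6=-1493/225
seg 4: a=-1, c=M4/2=-1043/1275, d=(M5−M4)/(6·2)=1043/7650, b=Δ4−h4·(2M4+M5)/6=11822/3825
t_q=17/4 → seg 2, τ=1/4; S=5+-25508/3825·τ+-15403/3825·τ²+3437/1275·τ³=254857/81600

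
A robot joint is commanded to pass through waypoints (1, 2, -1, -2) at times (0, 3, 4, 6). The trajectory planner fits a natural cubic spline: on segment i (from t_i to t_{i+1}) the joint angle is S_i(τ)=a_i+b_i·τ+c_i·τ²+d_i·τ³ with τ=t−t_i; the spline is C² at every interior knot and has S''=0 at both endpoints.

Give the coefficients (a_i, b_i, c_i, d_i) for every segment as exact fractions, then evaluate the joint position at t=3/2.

  seg 0: a=1 b=499/282 c=0 d=-15/94
  seg 1: a=2 b=-358/141 c=-135/94 d=275/282
  seg 2: a=-1 b=-701/282 c=70/47 d=-35/141
S(3/2) = 2343/752

Δ: Δ0=1/3, Δ1=-3, Δ2=-1/2
row 1: diag=8, rhs=-20; c'=1/8, d'=-5/2
row 2: denom=6−1·1/8=47/8; d'=(15−1·-5/2)/(47/8)=140/47
back: M2=140/47
back: M1=-5/2−1/8·140/47=-135/47
M: M0=0, M1=-135/47, M2=140/47, M3=0
seg 0: a=1, c=M0/2=0, d=(M1−M0)/(6·3)=-15/94, b=Δ0−h0·(2M0+M1)/6=499/282
seg 1: a=2, c=M1/2=-135/94, d=(M2−M1)/(6·1)=275/282, b=Δ1−h1·(2M1+M2)/6=-358/141
seg 2: a=-1, c=M2/2=70/47, d=(M3−M2)/(6·2)=-35/141, b=Δ2−h2·(2M2+M3)/6=-701/282
t_q=3/2 → seg 0, τ=3/2; S=1+499/282·τ+0·τ²+-15/94·τ³=2343/752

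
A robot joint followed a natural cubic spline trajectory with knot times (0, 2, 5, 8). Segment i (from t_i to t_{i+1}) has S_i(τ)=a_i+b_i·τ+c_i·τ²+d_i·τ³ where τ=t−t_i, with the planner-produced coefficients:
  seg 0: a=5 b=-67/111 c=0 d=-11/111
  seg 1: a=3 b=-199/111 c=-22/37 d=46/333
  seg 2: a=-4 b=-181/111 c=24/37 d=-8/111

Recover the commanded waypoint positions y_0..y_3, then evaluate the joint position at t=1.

y_0 = S_0(0) = a_0 = 5
y_1 = S_1(0) = a_1 = 3
y_2 = S_2(0) = a_2 = -4
y_3 = S_2(3) = -5
t_q=1 is in segment 0 (τ=1); S_0(τ)=159/37

y_0=5 y_1=3 y_2=-4 y_3=-5
S(1) = 159/37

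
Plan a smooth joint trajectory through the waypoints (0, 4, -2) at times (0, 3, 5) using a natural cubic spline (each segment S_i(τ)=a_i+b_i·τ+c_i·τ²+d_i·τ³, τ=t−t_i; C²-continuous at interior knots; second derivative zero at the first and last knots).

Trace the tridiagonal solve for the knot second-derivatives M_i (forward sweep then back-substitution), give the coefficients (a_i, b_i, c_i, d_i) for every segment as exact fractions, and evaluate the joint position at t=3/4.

  seg 0: a=0 b=79/30 c=0 d=-13/90
  seg 1: a=4 b=-19/15 c=-13/10 d=13/60
S(3/4) = 245/128

Δ: Δ0=4/3, Δ1=-3
row 1: diag=10, rhs=-26; c'=1/5, d'=-13/5
back: M1=-13/5
M: M0=0, M1=-13/5, M2=0
seg 0: a=0, c=M0/2=0, d=(M1−M0)/(6·3)=-13/90, b=Δ0−h0·(2M0+M1)/6=79/30
seg 1: a=4, c=M1/2=-13/10, d=(M2−M1)/(6·2)=13/60, b=Δ1−h1·(2M1+M2)/6=-19/15
t_q=3/4 → seg 0, τ=3/4; S=0+79/30·τ+0·τ²+-13/90·τ³=245/128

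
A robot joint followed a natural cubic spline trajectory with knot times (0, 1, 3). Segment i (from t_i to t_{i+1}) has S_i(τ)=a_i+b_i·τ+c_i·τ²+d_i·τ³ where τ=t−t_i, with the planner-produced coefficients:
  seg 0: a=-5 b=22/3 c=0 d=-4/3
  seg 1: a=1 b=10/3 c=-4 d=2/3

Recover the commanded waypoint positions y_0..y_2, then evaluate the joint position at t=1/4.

y_0=-5 y_1=1 y_2=-3
S(1/4) = -51/16

y_0 = S_0(0) = a_0 = -5
y_1 = S_1(0) = a_1 = 1
y_2 = S_1(2) = -3
t_q=1/4 is in segment 0 (τ=1/4); S_0(τ)=-51/16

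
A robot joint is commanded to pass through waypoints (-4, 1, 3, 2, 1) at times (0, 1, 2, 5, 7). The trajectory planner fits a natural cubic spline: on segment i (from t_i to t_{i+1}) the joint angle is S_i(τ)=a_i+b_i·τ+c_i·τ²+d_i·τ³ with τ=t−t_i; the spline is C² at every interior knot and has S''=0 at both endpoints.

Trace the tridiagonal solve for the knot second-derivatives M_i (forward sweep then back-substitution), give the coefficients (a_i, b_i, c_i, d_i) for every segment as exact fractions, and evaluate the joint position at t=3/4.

Δ: Δ0=5, Δ1=2, Δ2=-1/3, Δ3=-1/2
row 1: diag=4, rhs=-18; c'=1/4, d'=-9/2
row 2: denom=8−1·1/4=31/4; d'=(-14−1·-9/2)/(31/4)=-38/31
row 3: denom=10−3·12/31=274/31; d'=(-1−3·-38/31)/(274/31)=83/274
back: M3=83/274
back: M2=-38/31−12/31·83/274=-184/137
back: M1=-9/2−1/4·-184/137=-1141/274
M: M0=0, M1=-1141/274, M2=-184/137, M3=83/274, M4=0
seg 0: a=-4, c=M0/2=0, d=(M1−M0)/(6·1)=-1141/1644, b=Δ0−h0·(2M0+M1)/6=9361/1644
seg 1: a=1, c=M1/2=-1141/548, d=(M2−M1)/(6·1)=773/1644, b=Δ1−h1·(2M1+M2)/6=2969/822
seg 2: a=3, c=M2/2=-92/137, d=(M3−M2)/(6·3)=451/4932, b=Δ2−h2·(2M2+M3)/6=1411/1644
seg 3: a=2, c=M3/2=83/548, d=(M4−M3)/(6·2)=-83/3288, b=Δ3−h3·(2M3+M4)/6=-577/822
t_q=3/4 → seg 0, τ=3/4; S=-4+9361/1644·τ+0·τ²+-1141/1644·τ³=-781/35072

  seg 0: a=-4 b=9361/1644 c=0 d=-1141/1644
  seg 1: a=1 b=2969/822 c=-1141/548 d=773/1644
  seg 2: a=3 b=1411/1644 c=-92/137 d=451/4932
  seg 3: a=2 b=-577/822 c=83/548 d=-83/3288
S(3/4) = -781/35072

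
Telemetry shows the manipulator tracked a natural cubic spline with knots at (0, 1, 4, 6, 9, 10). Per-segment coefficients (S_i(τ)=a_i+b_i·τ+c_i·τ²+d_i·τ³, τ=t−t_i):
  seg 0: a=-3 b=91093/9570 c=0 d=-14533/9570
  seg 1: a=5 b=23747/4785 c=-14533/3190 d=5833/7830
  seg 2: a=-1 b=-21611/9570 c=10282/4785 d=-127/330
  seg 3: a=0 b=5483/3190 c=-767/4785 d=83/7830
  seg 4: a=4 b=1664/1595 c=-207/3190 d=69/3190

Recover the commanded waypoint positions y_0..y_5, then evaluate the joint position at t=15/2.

y_0 = S_0(0) = a_0 = -3
y_1 = S_1(0) = a_1 = 5
y_2 = S_2(0) = a_2 = -1
y_3 = S_3(0) = a_3 = 0
y_4 = S_4(0) = a_4 = 4
y_5 = S_4(1) = 5
t_q=15/2 is in segment 3 (τ=3/2); S_3(τ)=11501/5104

y_0=-3 y_1=5 y_2=-1 y_3=0 y_4=4 y_5=5
S(15/2) = 11501/5104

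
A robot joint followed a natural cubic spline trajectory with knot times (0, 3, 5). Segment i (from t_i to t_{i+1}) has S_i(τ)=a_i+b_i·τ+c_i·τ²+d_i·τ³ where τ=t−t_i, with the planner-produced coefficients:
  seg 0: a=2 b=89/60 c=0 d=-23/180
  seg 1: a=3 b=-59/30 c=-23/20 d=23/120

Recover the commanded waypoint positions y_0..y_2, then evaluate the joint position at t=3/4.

y_0=2 y_1=3 y_2=-4
S(3/4) = 783/256

y_0 = S_0(0) = a_0 = 2
y_1 = S_1(0) = a_1 = 3
y_2 = S_1(2) = -4
t_q=3/4 is in segment 0 (τ=3/4); S_0(τ)=783/256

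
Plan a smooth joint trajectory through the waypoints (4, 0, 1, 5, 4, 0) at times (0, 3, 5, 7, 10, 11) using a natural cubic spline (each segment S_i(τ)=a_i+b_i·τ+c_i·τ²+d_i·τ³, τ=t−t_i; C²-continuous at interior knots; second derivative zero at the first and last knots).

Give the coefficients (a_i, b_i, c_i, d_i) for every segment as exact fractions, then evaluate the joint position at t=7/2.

Δ: Δ0=-4/3, Δ1=1/2, Δ2=2, Δ3=-1/3, Δ4=-4
row 1: diag=10, rhs=11; c'=1/5, d'=11/10
row 2: denom=8−2·1/5=38/5; d'=(9−2·11/10)/(38/5)=17/19
row 3: denom=10−2·5/19=180/19; d'=(-14−2·17/19)/(180/19)=-5/3
row 4: denom=8−3·19/60=141/20; d'=(-22−3·-5/3)/(141/20)=-340/141
back: M4=-340/141
back: M3=-5/3−19/60·-340/141=-382/423
back: M2=17/19−5/19·-382/423=479/423
back: M1=11/10−1/5·479/423=739/846
M: M0=0, M1=739/846, M2=479/423, M3=-382/423, M4=-340/141, M5=0
seg 0: a=4, c=M0/2=0, d=(M1−M0)/(6·3)=739/15228, b=Δ0−h0·(2M0+M1)/6=-2995/1692
seg 1: a=0, c=M1/2=739/1692, d=(M2−M1)/(6·2)=73/3384, b=Δ1−h1·(2M1+M2)/6=-389/846
seg 2: a=1, c=M2/2=479/846, d=(M3−M2)/(6·2)=-287/1692, b=Δ2−h2·(2M2+M3)/6=218/141
seg 3: a=5, c=M3/2=-191/423, d=(M4−M3)/(6·3)=-319/3807, b=Δ3−h3·(2M3+M4)/6=751/423
seg 4: a=4, c=M4/2=-170/141, d=(M5−M4)/(6·1)=170/423, b=Δ4−h4·(2M4+M5)/6=-1352/423
t_q=7/2 → seg 1, τ=1/2; S=0+-389/846·τ+739/1692·τ²+73/3384·τ³=-355/3008

  seg 0: a=4 b=-2995/1692 c=0 d=739/15228
  seg 1: a=0 b=-389/846 c=739/1692 d=73/3384
  seg 2: a=1 b=218/141 c=479/846 d=-287/1692
  seg 3: a=5 b=751/423 c=-191/423 d=-319/3807
  seg 4: a=4 b=-1352/423 c=-170/141 d=170/423
S(7/2) = -355/3008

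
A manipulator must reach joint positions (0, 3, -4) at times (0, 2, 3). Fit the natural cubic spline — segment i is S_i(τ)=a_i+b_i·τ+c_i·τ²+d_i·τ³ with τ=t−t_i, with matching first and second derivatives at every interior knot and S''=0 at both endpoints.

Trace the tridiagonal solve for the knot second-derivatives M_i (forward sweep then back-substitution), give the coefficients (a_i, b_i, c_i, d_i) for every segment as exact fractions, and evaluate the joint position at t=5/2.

Δ: Δ0=3/2, Δ1=-7
row 1: diag=6, rhs=-51; c'=1/6, d'=-17/2
back: M1=-17/2
M: M0=0, M1=-17/2, M2=0
seg 0: a=0, c=M0/2=0, d=(M1−M0)/(6·2)=-17/24, b=Δ0−h0·(2M0+M1)/6=13/3
seg 1: a=3, c=M1/2=-17/4, d=(M2−M1)/(6·1)=17/12, b=Δ1−h1·(2M1+M2)/6=-25/6
t_q=5/2 → seg 1, τ=1/2; S=3+-25/6·τ+-17/4·τ²+17/12·τ³=1/32

  seg 0: a=0 b=13/3 c=0 d=-17/24
  seg 1: a=3 b=-25/6 c=-17/4 d=17/12
S(5/2) = 1/32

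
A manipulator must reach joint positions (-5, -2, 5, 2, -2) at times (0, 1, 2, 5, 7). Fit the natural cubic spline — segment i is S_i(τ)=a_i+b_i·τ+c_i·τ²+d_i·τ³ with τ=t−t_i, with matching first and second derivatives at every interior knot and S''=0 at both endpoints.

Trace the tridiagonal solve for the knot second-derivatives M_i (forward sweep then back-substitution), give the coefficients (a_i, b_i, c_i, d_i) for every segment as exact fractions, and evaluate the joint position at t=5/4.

  seg 0: a=-5 b=461/274 c=0 d=361/274
  seg 1: a=-2 b=772/137 c=1083/274 d=-709/274
  seg 2: a=5 b=1583/274 c=-522/137 d=425/822
  seg 3: a=2 b=-428/137 c=231/274 d=-77/548
S(5/4) = -6745/17536

Δ: Δ0=3, Δ1=7, Δ2=-1, Δ3=-2
row 1: diag=4, rhs=24; c'=1/4, d'=6
row 2: denom=8−1·1/4=31/4; d'=(-48−1·6)/(31/4)=-216/31
row 3: denom=10−3·12/31=274/31; d'=(-6−3·-216/31)/(274/31)=231/137
back: M3=231/137
back: M2=-216/31−12/31·231/137=-1044/137
back: M1=6−1/4·-1044/137=1083/137
M: M0=0, M1=1083/137, M2=-1044/137, M3=231/137, M4=0
seg 0: a=-5, c=M0/2=0, d=(M1−M0)/(6·1)=361/274, b=Δ0−h0·(2M0+M1)/6=461/274
seg 1: a=-2, c=M1/2=1083/274, d=(M2−M1)/(6·1)=-709/274, b=Δ1−h1·(2M1+M2)/6=772/137
seg 2: a=5, c=M2/2=-522/137, d=(M3−M2)/(6·3)=425/822, b=Δ2−h2·(2M2+M3)/6=1583/274
seg 3: a=2, c=M3/2=231/274, d=(M4−M3)/(6·2)=-77/548, b=Δ3−h3·(2M3+M4)/6=-428/137
t_q=5/4 → seg 1, τ=1/4; S=-2+772/137·τ+1083/274·τ²+-709/274·τ³=-6745/17536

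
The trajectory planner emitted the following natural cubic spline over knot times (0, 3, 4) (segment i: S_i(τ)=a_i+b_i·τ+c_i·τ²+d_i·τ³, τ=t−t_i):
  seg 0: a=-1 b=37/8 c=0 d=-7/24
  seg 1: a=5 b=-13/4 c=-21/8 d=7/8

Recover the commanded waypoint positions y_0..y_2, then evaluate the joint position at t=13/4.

y_0=-1 y_1=5 y_2=0
S(13/4) = 2067/512

y_0 = S_0(0) = a_0 = -1
y_1 = S_1(0) = a_1 = 5
y_2 = S_1(1) = 0
t_q=13/4 is in segment 1 (τ=1/4); S_1(τ)=2067/512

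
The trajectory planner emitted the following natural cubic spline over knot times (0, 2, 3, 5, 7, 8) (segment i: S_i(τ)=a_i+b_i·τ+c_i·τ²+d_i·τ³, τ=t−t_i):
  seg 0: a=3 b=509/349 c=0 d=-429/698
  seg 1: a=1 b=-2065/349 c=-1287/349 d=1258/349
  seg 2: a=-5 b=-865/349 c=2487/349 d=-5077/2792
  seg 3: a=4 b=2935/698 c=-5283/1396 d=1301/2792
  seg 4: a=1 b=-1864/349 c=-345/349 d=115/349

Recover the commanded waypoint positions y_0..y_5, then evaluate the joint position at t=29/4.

y_0=3 y_1=1 y_2=-5 y_3=4 y_4=1 y_5=-5
S(29/4) = -8753/22336

y_0 = S_0(0) = a_0 = 3
y_1 = S_1(0) = a_1 = 1
y_2 = S_2(0) = a_2 = -5
y_3 = S_3(0) = a_3 = 4
y_4 = S_4(0) = a_4 = 1
y_5 = S_4(1) = -5
t_q=29/4 is in segment 4 (τ=1/4); S_4(τ)=-8753/22336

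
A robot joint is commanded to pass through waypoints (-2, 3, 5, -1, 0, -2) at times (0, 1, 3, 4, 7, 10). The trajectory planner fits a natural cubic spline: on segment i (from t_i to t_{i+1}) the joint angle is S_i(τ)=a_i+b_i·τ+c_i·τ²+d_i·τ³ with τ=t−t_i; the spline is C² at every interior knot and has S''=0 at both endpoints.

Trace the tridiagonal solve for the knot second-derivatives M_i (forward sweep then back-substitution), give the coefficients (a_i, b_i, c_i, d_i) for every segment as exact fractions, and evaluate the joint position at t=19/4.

  seg 0: a=-2 b=1778/339 c=0 d=-83/339
  seg 1: a=3 b=1529/339 c=-83/113 d=-173/339
  seg 2: a=5 b=-1543/339 c=-429/113 d=796/339
  seg 3: a=-1 b=-1729/339 c=367/113 d=-487/1017
  seg 4: a=0 b=494/339 c=-120/113 d=40/339
S(19/4) = -23145/7232

Δ: Δ0=5, Δ1=1, Δ2=-6, Δ3=1/3, Δ4=-2/3
row 1: diag=6, rhs=-24; c'=1/3, d'=-4
row 2: denom=6−2·1/3=16/3; d'=(-42−2·-4)/(16/3)=-51/8
row 3: denom=8−1·3/16=125/16; d'=(38−1·-51/8)/(125/16)=142/25
row 4: denom=12−3·48/125=1356/125; d'=(-6−3·142/25)/(1356/125)=-240/113
back: M4=-240/113
back: M3=142/25−48/125·-240/113=734/113
back: M2=-51/8−3/16·734/113=-858/113
back: M1=-4−1/3·-858/113=-166/113
M: M0=0, M1=-166/113, M2=-858/113, M3=734/113, M4=-240/113, M5=0
seg 0: a=-2, c=M0/2=0, d=(M1−M0)/(6·1)=-83/339, b=Δ0−h0·(2M0+M1)/6=1778/339
seg 1: a=3, c=M1/2=-83/113, d=(M2−M1)/(6·2)=-173/339, b=Δ1−h1·(2M1+M2)/6=1529/339
seg 2: a=5, c=M2/2=-429/113, d=(M3−M2)/(6·1)=796/339, b=Δ2−h2·(2M2+M3)/6=-1543/339
seg 3: a=-1, c=M3/2=367/113, d=(M4−M3)/(6·3)=-487/1017, b=Δ3−h3·(2M3+M4)/6=-1729/339
seg 4: a=0, c=M4/2=-120/113, d=(M5−M4)/(6·3)=40/339, b=Δ4−h4·(2M4+M5)/6=494/339
t_q=19/4 → seg 3, τ=3/4; S=-1+-1729/339·τ+367/113·τ²+-487/1017·τ³=-23145/7232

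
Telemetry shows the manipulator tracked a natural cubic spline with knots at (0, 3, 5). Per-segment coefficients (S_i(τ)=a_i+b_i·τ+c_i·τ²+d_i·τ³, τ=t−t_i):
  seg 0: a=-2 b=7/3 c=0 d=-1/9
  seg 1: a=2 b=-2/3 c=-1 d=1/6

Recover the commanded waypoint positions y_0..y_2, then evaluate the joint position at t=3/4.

y_0 = S_0(0) = a_0 = -2
y_1 = S_1(0) = a_1 = 2
y_2 = S_1(2) = -2
t_q=3/4 is in segment 0 (τ=3/4); S_0(τ)=-19/64

y_0=-2 y_1=2 y_2=-2
S(3/4) = -19/64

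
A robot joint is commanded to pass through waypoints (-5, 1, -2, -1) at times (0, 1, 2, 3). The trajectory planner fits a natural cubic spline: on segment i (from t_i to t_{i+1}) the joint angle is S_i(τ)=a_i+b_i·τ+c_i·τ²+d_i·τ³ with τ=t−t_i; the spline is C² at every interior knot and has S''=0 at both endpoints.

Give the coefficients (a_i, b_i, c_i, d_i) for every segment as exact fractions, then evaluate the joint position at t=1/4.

  seg 0: a=-5 b=26/3 c=0 d=-8/3
  seg 1: a=1 b=2/3 c=-8 d=13/3
  seg 2: a=-2 b=-7/3 c=5 d=-5/3
S(1/4) = -23/8

Δ: Δ0=6, Δ1=-3, Δ2=1
row 1: diag=4, rhs=-54; c'=1/4, d'=-27/2
row 2: denom=4−1·1/4=15/4; d'=(24−1·-27/2)/(15/4)=10
back: M2=10
back: M1=-27/2−1/4·10=-16
M: M0=0, M1=-16, M2=10, M3=0
seg 0: a=-5, c=M0/2=0, d=(M1−M0)/(6·1)=-8/3, b=Δ0−h0·(2M0+M1)/6=26/3
seg 1: a=1, c=M1/2=-8, d=(M2−M1)/(6·1)=13/3, b=Δ1−h1·(2M1+M2)/6=2/3
seg 2: a=-2, c=M2/2=5, d=(M3−M2)/(6·1)=-5/3, b=Δ2−h2·(2M2+M3)/6=-7/3
t_q=1/4 → seg 0, τ=1/4; S=-5+26/3·τ+0·τ²+-8/3·τ³=-23/8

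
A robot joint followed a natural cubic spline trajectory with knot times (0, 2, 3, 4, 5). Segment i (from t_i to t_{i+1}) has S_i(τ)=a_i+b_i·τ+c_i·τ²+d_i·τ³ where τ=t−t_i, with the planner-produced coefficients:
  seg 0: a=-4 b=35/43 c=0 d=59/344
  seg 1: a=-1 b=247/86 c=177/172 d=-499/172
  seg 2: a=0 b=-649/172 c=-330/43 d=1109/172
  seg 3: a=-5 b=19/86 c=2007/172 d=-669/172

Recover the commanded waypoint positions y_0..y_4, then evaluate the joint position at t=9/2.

y_0=-4 y_1=-1 y_2=0 y_3=-5 y_4=3
S(9/2) = -3383/1376

y_0 = S_0(0) = a_0 = -4
y_1 = S_1(0) = a_1 = -1
y_2 = S_2(0) = a_2 = 0
y_3 = S_3(0) = a_3 = -5
y_4 = S_3(1) = 3
t_q=9/2 is in segment 3 (τ=1/2); S_3(τ)=-3383/1376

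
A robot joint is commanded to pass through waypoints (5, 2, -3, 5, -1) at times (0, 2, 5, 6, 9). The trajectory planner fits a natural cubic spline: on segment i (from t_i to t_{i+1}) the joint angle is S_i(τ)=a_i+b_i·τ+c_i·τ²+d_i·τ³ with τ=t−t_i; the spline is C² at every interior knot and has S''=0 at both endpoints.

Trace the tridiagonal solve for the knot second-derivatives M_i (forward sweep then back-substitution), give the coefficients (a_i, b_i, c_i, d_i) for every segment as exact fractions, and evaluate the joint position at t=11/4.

Δ: Δ0=-3/2, Δ1=-5/3, Δ2=8, Δ3=-2
row 1: diag=10, rhs=-1; c'=3/10, d'=-1/10
row 2: denom=8−3·3/10=71/10; d'=(58−3·-1/10)/(71/10)=583/71
row 3: denom=8−1·10/71=558/71; d'=(-60−1·583/71)/(558/71)=-4843/558
back: M3=-4843/558
back: M2=583/71−10/71·-4843/558=2632/279
back: M1=-1/10−3/10·2632/279=-545/186
M: M0=0, M1=-545/186, M2=2632/279, M3=-4843/558, M4=0
seg 0: a=5, c=M0/2=0, d=(M1−M0)/(6·2)=-545/2232, b=Δ0−h0·(2M0+M1)/6=-146/279
seg 1: a=2, c=M1/2=-545/372, d=(M2−M1)/(6·3)=6899/10044, b=Δ1−h1·(2M1+M2)/6=-1927/558
seg 2: a=-3, c=M2/2=1316/279, d=(M3−M2)/(6·1)=-1123/372, b=Δ2−h2·(2M2+M3)/6=7033/1116
seg 3: a=5, c=M3/2=-4843/1116, d=(M4−M3)/(6·3)=4843/10044, b=Δ3−h3·(2M3+M4)/6=3727/558
t_q=11/4 → seg 1, τ=3/4; S=2+-1927/558·τ+-545/372·τ²+6899/10044·τ³=-8923/7936

  seg 0: a=5 b=-146/279 c=0 d=-545/2232
  seg 1: a=2 b=-1927/558 c=-545/372 d=6899/10044
  seg 2: a=-3 b=7033/1116 c=1316/279 d=-1123/372
  seg 3: a=5 b=3727/558 c=-4843/1116 d=4843/10044
S(11/4) = -8923/7936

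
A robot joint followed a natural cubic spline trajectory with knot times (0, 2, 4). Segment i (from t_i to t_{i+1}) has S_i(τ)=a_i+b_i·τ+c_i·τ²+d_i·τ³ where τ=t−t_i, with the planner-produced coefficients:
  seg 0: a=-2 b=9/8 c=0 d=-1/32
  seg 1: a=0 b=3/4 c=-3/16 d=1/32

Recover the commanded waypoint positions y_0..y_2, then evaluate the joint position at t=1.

y_0 = S_0(0) = a_0 = -2
y_1 = S_1(0) = a_1 = 0
y_2 = S_1(2) = 1
t_q=1 is in segment 0 (τ=1); S_0(τ)=-29/32

y_0=-2 y_1=0 y_2=1
S(1) = -29/32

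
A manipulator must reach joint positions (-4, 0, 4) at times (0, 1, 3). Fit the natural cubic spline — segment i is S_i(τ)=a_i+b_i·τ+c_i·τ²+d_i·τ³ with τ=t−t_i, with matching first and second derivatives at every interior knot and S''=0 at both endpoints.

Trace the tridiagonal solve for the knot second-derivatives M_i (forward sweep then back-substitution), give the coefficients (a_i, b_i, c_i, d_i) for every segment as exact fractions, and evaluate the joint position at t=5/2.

Δ: Δ0=4, Δ1=2
row 1: diag=6, rhs=-12; c'=1/3, d'=-2
back: M1=-2
M: M0=0, M1=-2, M2=0
seg 0: a=-4, c=M0/2=0, d=(M1−M0)/(6·1)=-1/3, b=Δ0−h0·(2M0+M1)/6=13/3
seg 1: a=0, c=M1/2=-1, d=(M2−M1)/(6·2)=1/6, b=Δ1−h1·(2M1+M2)/6=10/3
t_q=5/2 → seg 1, τ=3/2; S=0+10/3·τ+-1·τ²+1/6·τ³=53/16

  seg 0: a=-4 b=13/3 c=0 d=-1/3
  seg 1: a=0 b=10/3 c=-1 d=1/6
S(5/2) = 53/16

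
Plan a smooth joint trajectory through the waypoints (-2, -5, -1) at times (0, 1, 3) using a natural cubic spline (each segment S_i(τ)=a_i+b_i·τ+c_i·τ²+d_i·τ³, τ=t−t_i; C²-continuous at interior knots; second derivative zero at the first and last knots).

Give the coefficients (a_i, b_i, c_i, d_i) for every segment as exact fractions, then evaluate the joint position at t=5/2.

  seg 0: a=-2 b=-23/6 c=0 d=5/6
  seg 1: a=-5 b=-4/3 c=5/2 d=-5/12
S(5/2) = -89/32

Δ: Δ0=-3, Δ1=2
row 1: diag=6, rhs=30; c'=1/3, d'=5
back: M1=5
M: M0=0, M1=5, M2=0
seg 0: a=-2, c=M0/2=0, d=(M1−M0)/(6·1)=5/6, b=Δ0−h0·(2M0+M1)/6=-23/6
seg 1: a=-5, c=M1/2=5/2, d=(M2−M1)/(6·2)=-5/12, b=Δ1−h1·(2M1+M2)/6=-4/3
t_q=5/2 → seg 1, τ=3/2; S=-5+-4/3·τ+5/2·τ²+-5/12·τ³=-89/32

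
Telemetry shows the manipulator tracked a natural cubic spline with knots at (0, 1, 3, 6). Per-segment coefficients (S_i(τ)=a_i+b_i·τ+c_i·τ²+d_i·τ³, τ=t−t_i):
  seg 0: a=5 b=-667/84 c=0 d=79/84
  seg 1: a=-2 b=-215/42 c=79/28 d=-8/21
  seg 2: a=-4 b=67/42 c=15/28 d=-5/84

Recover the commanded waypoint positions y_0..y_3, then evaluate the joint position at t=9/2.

y_0 = S_0(0) = a_0 = 5
y_1 = S_1(0) = a_1 = -2
y_2 = S_2(0) = a_2 = -4
y_3 = S_2(3) = 4
t_q=9/2 is in segment 2 (τ=3/2); S_2(τ)=-135/224

y_0=5 y_1=-2 y_2=-4 y_3=4
S(9/2) = -135/224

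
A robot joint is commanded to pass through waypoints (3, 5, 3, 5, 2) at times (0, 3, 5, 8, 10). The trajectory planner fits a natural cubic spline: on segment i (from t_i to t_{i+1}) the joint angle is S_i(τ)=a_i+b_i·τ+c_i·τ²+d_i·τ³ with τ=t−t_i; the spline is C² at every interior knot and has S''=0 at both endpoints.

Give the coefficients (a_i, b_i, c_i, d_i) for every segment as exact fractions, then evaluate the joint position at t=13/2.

  seg 0: a=3 b=587/435 c=0 d=-11/145
  seg 1: a=5 b=-304/435 c=-99/145 d=463/1740
  seg 2: a=3 b=-103/435 c=53/58 d=-533/2610
  seg 3: a=5 b=-233/870 c=-134/145 d=67/435
S(13/2) = 9307/2320

Δ: Δ0=2/3, Δ1=-1, Δ2=2/3, Δ3=-3/2
row 1: diag=10, rhs=-10; c'=1/5, d'=-1
row 2: denom=10−2·1/5=48/5; d'=(10−2·-1)/(48/5)=5/4
row 3: denom=10−3·5/16=145/16; d'=(-13−3·5/4)/(145/16)=-268/145
back: M3=-268/145
back: M2=5/4−5/16·-268/145=53/29
back: M1=-1−1/5·53/29=-198/145
M: M0=0, M1=-198/145, M2=53/29, M3=-268/145, M4=0
seg 0: a=3, c=M0/2=0, d=(M1−M0)/(6·3)=-11/145, b=Δ0−h0·(2M0+M1)/6=587/435
seg 1: a=5, c=M1/2=-99/145, d=(M2−M1)/(6·2)=463/1740, b=Δ1−h1·(2M1+M2)/6=-304/435
seg 2: a=3, c=M2/2=53/58, d=(M3−M2)/(6·3)=-533/2610, b=Δ2−h2·(2M2+M3)/6=-103/435
seg 3: a=5, c=M3/2=-134/145, d=(M4−M3)/(6·2)=67/435, b=Δ3−h3·(2M3+M4)/6=-233/870
t_q=13/2 → seg 2, τ=3/2; S=3+-103/435·τ+53/58·τ²+-533/2610·τ³=9307/2320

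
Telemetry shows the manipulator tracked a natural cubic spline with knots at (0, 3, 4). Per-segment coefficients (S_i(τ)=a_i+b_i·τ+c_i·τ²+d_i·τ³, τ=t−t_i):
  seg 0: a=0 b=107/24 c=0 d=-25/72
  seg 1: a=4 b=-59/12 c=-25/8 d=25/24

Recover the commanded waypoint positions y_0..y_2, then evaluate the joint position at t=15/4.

y_0 = S_0(0) = a_0 = 0
y_1 = S_1(0) = a_1 = 4
y_2 = S_1(1) = -3
t_q=15/4 is in segment 1 (τ=3/4); S_1(τ)=-515/512

y_0=0 y_1=4 y_2=-3
S(15/4) = -515/512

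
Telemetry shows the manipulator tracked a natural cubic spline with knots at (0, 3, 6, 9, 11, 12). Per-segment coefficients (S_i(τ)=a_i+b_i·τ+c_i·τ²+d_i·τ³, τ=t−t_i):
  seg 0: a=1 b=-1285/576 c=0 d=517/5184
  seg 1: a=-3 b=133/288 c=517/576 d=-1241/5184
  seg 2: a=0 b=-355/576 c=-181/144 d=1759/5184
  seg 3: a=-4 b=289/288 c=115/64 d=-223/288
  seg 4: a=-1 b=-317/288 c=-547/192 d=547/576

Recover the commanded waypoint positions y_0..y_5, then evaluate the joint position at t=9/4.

y_0=1 y_1=-3 y_2=0 y_3=-4 y_4=-1 y_5=-4
S(9/4) = -11811/4096

y_0 = S_0(0) = a_0 = 1
y_1 = S_1(0) = a_1 = -3
y_2 = S_2(0) = a_2 = 0
y_3 = S_3(0) = a_3 = -4
y_4 = S_4(0) = a_4 = -1
y_5 = S_4(1) = -4
t_q=9/4 is in segment 0 (τ=9/4); S_0(τ)=-11811/4096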